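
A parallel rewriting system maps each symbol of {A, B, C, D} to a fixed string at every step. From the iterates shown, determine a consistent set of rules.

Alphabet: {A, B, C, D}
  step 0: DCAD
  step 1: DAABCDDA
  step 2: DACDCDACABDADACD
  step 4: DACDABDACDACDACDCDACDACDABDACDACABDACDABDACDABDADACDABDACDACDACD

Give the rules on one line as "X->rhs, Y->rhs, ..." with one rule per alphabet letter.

A->CD, B->AC, C->AB, D->DA

  step 1 ⇒ step 2: DAABCDDA ⇒ DA·CD·CD·AC·AB·DA·DA·CD
    A ↦ CD
    B ↦ AC
    C ↦ AB
    D ↦ DA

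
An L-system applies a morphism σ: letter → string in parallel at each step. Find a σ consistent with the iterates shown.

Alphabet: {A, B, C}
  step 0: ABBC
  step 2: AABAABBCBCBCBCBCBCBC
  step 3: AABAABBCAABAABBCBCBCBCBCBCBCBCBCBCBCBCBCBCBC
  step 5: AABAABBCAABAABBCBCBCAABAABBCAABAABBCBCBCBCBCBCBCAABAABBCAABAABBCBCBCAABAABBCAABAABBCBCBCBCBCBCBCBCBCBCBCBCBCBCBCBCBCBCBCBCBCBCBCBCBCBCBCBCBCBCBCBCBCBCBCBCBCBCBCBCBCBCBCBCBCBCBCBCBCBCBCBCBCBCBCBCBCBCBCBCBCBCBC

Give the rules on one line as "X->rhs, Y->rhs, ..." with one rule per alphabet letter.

A->AAB, B->BC, C->BC

  step 2 ⇒ step 3: AABAABBCBCBCBCBCBCBC ⇒ AAB·AAB·BC·AAB·AAB·BC·BC·BC·BC·BC·BC·BC·BC·BC·BC·BC·BC·BC·BC·BC
    A ↦ AAB
    B ↦ BC
    C ↦ BC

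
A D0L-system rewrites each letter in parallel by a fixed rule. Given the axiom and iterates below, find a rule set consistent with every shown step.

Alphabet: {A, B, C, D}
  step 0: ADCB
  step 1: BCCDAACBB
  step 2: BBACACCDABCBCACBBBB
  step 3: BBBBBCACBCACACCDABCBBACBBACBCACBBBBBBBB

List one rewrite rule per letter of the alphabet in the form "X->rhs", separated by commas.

  step 2 ⇒ step 3: BBACACCDABCBCACBBBB ⇒ BB·BB·BC·AC·BC·AC·AC·CDA·BC·BB·AC·BB·AC·BC·AC·BB·BB·BB·BB
    A ↦ BC
    B ↦ BB
    C ↦ AC
    D ↦ CDA

A->BC, B->BB, C->AC, D->CDA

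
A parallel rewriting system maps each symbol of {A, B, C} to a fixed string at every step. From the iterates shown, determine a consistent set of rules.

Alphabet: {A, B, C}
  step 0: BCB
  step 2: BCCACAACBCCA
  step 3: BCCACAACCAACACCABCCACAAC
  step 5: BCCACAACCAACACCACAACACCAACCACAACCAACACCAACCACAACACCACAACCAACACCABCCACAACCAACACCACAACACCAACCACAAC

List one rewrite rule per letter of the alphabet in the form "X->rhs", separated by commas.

A->AC, B->BC, C->CA

  step 2 ⇒ step 3: BCCACAACBCCA ⇒ BC·CA·CA·AC·CA·AC·AC·CA·BC·CA·CA·AC
    A ↦ AC
    B ↦ BC
    C ↦ CA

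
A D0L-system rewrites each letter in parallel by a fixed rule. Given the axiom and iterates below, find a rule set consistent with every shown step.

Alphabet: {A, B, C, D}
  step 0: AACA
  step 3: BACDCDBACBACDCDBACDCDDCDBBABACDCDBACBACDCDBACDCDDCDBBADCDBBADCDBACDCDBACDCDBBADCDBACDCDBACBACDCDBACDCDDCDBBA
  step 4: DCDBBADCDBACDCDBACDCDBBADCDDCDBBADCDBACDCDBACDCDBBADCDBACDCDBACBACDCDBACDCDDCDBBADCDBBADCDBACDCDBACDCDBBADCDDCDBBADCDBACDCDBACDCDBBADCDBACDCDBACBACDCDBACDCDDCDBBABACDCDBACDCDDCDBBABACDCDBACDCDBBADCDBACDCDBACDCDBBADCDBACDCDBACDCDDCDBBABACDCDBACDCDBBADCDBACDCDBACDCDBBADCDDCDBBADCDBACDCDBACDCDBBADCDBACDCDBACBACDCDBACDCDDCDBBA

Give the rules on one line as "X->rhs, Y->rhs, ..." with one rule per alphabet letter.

A->BBA, B->DCD, C->DCD, D->BAC

  step 3 ⇒ step 4: BACDCDBACBACDCDBACDCDDCDBBABACDCDBACBACDCDBACDCDDCDBBADCDBBADCDBACDCDBACDCDBBADCDBACDCDBACBACDCDBACDCDDCDBBA ⇒ DCD·BBA·DCD·BAC·DCD·BAC·DCD·BBA·DCD·DCD·BBA·DCD·BAC·DCD·BAC·DCD·BBA·DCD·BAC·DCD·BAC·BAC·DCD·BAC·DCD·DCD·BBA·DCD·BBA·DCD·BAC·DCD·BAC·DCD·BBA·DCD·DCD·BBA·DCD·BAC·DCD·BAC·DCD·BBA·DCD·BAC·DCD·BAC·BAC·DCD·BAC·DCD·DCD·BBA·BAC·DCD·BAC·DCD·DCD·BBA·BAC·DCD·BAC·DCD·BBA·DCD·BAC·DCD·BAC·DCD·BBA·DCD·BAC·DCD·BAC·DCD·DCD·BBA·BAC·DCD·BAC·DCD·BBA·DCD·BAC·DCD·BAC·DCD·BBA·DCD·DCD·BBA·DCD·BAC·DCD·BAC·DCD·BBA·DCD·BAC·DCD·BAC·BAC·DCD·BAC·DCD·DCD·BBA
    A ↦ BBA
    B ↦ DCD
    C ↦ DCD
    D ↦ BAC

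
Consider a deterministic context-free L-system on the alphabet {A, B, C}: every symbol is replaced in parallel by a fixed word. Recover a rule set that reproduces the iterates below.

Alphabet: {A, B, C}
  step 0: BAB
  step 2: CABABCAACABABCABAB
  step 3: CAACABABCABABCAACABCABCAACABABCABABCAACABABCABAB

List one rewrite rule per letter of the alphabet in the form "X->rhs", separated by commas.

A->CAB, B->AB, C->CAA

  step 2 ⇒ step 3: CABABCAACABABCABAB ⇒ CAA·CAB·AB·CAB·AB·CAA·CAB·CAB·CAA·CAB·AB·CAB·AB·CAA·CAB·AB·CAB·AB
    A ↦ CAB
    B ↦ AB
    C ↦ CAA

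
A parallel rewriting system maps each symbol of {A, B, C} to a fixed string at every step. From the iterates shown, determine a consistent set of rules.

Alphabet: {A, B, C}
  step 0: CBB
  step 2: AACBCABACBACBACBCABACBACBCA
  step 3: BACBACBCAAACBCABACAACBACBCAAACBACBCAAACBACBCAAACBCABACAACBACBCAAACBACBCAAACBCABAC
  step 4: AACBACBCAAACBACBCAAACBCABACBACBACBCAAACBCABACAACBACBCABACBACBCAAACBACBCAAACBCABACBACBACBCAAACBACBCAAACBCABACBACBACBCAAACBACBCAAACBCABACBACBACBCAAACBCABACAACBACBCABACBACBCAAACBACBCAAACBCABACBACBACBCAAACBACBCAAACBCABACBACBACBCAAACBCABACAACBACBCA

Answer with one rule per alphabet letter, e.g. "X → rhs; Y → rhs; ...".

  step 3 ⇒ step 4: BACBACBCAAACBCABACAACBACBCAAACBACBCAAACBACBCAAACBCABACAACBACBCAAACBACBCAAACBCABAC ⇒ AAC·BAC·BCA·AAC·BAC·BCA·AAC·BCA·BAC·BAC·BAC·BCA·AAC·BCA·BAC·AAC·BAC·BCA·BAC·BAC·BCA·AAC·BAC·BCA·AAC·BCA·BAC·BAC·BAC·BCA·AAC·BAC·BCA·AAC·BCA·BAC·BAC·BAC·BCA·AAC·BAC·BCA·AAC·BCA·BAC·BAC·BAC·BCA·AAC·BCA·BAC·AAC·BAC·BCA·BAC·BAC·BCA·AAC·BAC·BCA·AAC·BCA·BAC·BAC·BAC·BCA·AAC·BAC·BCA·AAC·BCA·BAC·BAC·BAC·BCA·AAC·BCA·BAC·AAC·BAC·BCA
    A ↦ BAC
    B ↦ AAC
    C ↦ BCA

A->BAC, B->AAC, C->BCA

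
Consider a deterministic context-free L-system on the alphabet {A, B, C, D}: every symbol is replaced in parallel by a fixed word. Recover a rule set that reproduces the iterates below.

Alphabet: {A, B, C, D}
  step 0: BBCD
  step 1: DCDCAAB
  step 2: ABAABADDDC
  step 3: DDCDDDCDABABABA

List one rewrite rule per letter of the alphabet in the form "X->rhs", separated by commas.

  step 2 ⇒ step 3: ABAABADDDC ⇒ D·DC·D·D·DC·D·AB·AB·AB·A
    A ↦ D
    B ↦ DC
    C ↦ A
    D ↦ AB

A->D, B->DC, C->A, D->AB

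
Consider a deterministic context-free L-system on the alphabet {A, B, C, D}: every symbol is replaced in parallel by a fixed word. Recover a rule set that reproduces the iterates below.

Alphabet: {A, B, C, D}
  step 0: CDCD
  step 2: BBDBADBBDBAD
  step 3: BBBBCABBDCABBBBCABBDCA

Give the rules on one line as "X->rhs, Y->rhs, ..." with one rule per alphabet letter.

  step 2 ⇒ step 3: BBDBADBBDBAD ⇒ BB·BB·CA·BB·D·CA·BB·BB·CA·BB·D·CA
    A ↦ D
    B ↦ BB
    D ↦ CA
    C ↦ BA  (constrained at step 0)

A->D, B->BB, C->BA, D->CA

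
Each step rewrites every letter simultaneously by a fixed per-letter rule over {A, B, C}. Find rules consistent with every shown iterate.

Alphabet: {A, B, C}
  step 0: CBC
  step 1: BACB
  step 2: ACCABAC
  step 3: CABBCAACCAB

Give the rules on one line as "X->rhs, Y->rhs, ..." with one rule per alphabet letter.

  step 2 ⇒ step 3: ACCABAC ⇒ CA·B·B·CA·AC·CA·B
    A ↦ CA
    B ↦ AC
    C ↦ B

A->CA, B->AC, C->B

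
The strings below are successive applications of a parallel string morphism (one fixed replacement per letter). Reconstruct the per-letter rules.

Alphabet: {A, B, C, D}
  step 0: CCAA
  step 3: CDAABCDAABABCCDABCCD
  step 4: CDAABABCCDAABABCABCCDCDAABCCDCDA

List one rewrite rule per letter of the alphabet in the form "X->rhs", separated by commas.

A->AB, B->C, C->CD, D->A

  step 3 ⇒ step 4: CDAABCDAABABCCDABCCD ⇒ CD·A·AB·AB·C·CD·A·AB·AB·C·AB·C·CD·CD·A·AB·C·CD·CD·A
    A ↦ AB
    B ↦ C
    C ↦ CD
    D ↦ A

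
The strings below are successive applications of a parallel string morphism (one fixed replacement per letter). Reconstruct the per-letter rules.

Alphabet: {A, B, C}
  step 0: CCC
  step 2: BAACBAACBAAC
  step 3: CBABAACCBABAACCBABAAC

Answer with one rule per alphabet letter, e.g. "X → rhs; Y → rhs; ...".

A->BA, B->C, C->AC

  step 2 ⇒ step 3: BAACBAACBAAC ⇒ C·BA·BA·AC·C·BA·BA·AC·C·BA·BA·AC
    A ↦ BA
    B ↦ C
    C ↦ AC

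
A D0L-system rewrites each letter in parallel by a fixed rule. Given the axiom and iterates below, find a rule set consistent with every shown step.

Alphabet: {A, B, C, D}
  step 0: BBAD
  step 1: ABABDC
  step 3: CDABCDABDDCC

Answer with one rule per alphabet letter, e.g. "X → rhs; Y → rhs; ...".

  step 0 ⇒ step 1: BBAD ⇒ AB·AB·D·C
    A ↦ D
    B ↦ AB
    D ↦ C
    C ↦ DD  (constrained at step 1)

A->D, B->AB, C->DD, D->C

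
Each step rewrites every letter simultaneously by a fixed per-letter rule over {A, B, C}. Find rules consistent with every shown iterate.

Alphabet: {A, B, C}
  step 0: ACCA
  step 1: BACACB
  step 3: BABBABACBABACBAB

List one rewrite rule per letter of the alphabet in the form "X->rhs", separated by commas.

A->B, B->BA, C->AC

  step 0 ⇒ step 1: ACCA ⇒ B·AC·AC·B
    A ↦ B
    C ↦ AC
    B ↦ BA  (constrained at step 1)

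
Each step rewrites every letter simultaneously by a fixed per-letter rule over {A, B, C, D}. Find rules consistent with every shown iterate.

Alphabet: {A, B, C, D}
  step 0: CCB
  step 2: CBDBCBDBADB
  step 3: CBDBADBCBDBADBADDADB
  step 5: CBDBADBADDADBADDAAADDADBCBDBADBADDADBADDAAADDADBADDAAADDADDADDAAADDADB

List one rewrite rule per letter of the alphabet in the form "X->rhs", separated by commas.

  step 2 ⇒ step 3: CBDBCBDBADB ⇒ CB·DB·A·DB·CB·DB·A·DB·ADD·A·DB
    A ↦ ADD
    B ↦ DB
    C ↦ CB
    D ↦ A

A->ADD, B->DB, C->CB, D->A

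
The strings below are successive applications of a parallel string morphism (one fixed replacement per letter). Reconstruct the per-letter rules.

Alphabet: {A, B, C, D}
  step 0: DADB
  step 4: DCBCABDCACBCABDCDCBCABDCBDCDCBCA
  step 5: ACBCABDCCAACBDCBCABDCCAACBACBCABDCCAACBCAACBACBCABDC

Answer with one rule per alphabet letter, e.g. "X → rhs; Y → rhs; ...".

  step 4 ⇒ step 5: DCBCABDCACBCABDCDCBCABDCBDCDCBCA ⇒ AC·B·CA·B·DC·CA·AC·B·DC·B·CA·B·DC·CA·AC·B·AC·B·CA·B·DC·CA·AC·B·CA·AC·B·AC·B·CA·B·DC
    A ↦ DC
    B ↦ CA
    C ↦ B
    D ↦ AC

A->DC, B->CA, C->B, D->AC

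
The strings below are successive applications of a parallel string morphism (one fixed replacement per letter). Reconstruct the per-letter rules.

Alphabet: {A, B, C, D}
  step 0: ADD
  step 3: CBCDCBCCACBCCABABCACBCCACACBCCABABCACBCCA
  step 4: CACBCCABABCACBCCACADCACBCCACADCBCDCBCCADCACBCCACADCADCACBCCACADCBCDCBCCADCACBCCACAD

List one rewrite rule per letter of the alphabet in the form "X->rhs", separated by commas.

  step 3 ⇒ step 4: CBCDCBCCACBCCABABCACBCCACACBCCABABCACBCCA ⇒ CA·CBC·CA·BAB·CA·CBC·CA·CA·D·CA·CBC·CA·CA·D·CBC·D·CBC·CA·D·CA·CBC·CA·CA·D·CA·D·CA·CBC·CA·CA·D·CBC·D·CBC·CA·D·CA·CBC·CA·CA·D
    A ↦ D
    B ↦ CBC
    C ↦ CA
    D ↦ BAB

A->D, B->CBC, C->CA, D->BAB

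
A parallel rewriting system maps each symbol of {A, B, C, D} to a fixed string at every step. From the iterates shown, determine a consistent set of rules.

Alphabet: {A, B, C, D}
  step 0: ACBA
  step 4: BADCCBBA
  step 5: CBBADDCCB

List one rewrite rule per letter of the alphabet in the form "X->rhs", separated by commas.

  step 4 ⇒ step 5: BADCCBBA ⇒ C·B·BA·D·D·C·C·B
    A ↦ B
    B ↦ C
    C ↦ D
    D ↦ BA

A->B, B->C, C->D, D->BA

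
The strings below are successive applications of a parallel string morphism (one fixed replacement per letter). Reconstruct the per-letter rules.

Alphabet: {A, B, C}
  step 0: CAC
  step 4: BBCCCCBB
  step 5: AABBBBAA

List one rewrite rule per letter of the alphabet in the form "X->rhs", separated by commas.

  step 4 ⇒ step 5: BBCCCCBB ⇒ A·A·B·B·B·B·A·A
    B ↦ A
    C ↦ B
    A ↦ CC  (constrained at step 0)

A->CC, B->A, C->B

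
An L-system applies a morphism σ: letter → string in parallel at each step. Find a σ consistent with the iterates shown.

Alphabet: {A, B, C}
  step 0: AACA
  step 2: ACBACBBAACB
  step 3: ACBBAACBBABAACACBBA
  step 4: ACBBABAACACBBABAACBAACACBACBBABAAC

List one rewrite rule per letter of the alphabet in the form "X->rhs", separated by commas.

  step 3 ⇒ step 4: ACBBAACBBABAACACBBA ⇒ AC·B·BA·BA·AC·AC·B·BA·BA·AC·BA·AC·AC·B·AC·B·BA·BA·AC
    A ↦ AC
    B ↦ BA
    C ↦ B

A->AC, B->BA, C->B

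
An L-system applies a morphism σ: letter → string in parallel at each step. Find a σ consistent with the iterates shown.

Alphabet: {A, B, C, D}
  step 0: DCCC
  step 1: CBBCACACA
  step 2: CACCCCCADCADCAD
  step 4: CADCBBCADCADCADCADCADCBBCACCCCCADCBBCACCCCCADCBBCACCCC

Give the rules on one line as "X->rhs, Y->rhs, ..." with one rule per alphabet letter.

A->D, B->CC, C->CA, D->CBB

  step 1 ⇒ step 2: CBBCACACA ⇒ CA·CC·CC·CA·D·CA·D·CA·D
    A ↦ D
    B ↦ CC
    C ↦ CA
  step 0 ⇒ step 1: DCCC ⇒ CBB·CA·CA·CA
    D ↦ CBB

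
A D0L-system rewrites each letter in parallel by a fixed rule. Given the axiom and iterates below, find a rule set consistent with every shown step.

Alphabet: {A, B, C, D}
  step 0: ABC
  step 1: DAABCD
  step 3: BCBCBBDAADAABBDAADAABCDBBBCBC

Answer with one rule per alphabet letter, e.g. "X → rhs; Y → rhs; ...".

  step 0 ⇒ step 1: ABC ⇒ DAA·BC·D
    A ↦ DAA
    B ↦ BC
    C ↦ D
    D ↦ BB  (constrained at step 1)

A->DAA, B->BC, C->D, D->BB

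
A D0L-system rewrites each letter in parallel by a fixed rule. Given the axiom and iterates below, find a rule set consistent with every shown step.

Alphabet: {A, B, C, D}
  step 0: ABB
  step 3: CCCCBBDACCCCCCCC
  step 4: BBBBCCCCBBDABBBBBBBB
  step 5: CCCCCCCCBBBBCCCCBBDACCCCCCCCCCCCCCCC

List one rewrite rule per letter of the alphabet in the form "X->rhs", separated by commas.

  step 4 ⇒ step 5: BBBBCCCCBBDABBBBBBBB ⇒ CC·CC·CC·CC·B·B·B·B·CC·CC·BB·DA·CC·CC·CC·CC·CC·CC·CC·CC
    A ↦ DA
    B ↦ CC
    C ↦ B
    D ↦ BB

A->DA, B->CC, C->B, D->BB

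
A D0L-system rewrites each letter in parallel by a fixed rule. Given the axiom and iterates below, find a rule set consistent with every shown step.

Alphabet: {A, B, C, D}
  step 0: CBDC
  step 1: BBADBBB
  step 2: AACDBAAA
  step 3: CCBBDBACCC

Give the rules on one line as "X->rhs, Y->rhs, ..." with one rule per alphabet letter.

  step 2 ⇒ step 3: AACDBAAA ⇒ C·C·BB·DB·A·C·C·C
    A ↦ C
    B ↦ A
    C ↦ BB
    D ↦ DB

A->C, B->A, C->BB, D->DB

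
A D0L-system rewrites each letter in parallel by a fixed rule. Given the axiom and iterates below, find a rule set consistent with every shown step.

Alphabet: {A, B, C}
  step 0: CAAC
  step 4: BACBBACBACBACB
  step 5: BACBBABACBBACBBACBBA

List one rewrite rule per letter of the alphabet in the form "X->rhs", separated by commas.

A->C, B->BA, C->B

  step 4 ⇒ step 5: BACBBACBACBACB ⇒ BA·C·B·BA·BA·C·B·BA·C·B·BA·C·B·BA
    A ↦ C
    B ↦ BA
    C ↦ B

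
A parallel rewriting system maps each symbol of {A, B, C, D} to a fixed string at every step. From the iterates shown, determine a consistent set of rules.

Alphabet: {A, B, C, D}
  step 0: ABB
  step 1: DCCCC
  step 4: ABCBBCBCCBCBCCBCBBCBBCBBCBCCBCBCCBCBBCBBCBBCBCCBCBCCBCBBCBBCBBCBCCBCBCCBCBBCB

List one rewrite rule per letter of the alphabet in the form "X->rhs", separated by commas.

  step 0 ⇒ step 1: ABB ⇒ D·CC·CC
    A ↦ D
    B ↦ CC
    C ↦ BCB  (constrained at step 1)
    D ↦ A  (constrained at step 1)

A->D, B->CC, C->BCB, D->A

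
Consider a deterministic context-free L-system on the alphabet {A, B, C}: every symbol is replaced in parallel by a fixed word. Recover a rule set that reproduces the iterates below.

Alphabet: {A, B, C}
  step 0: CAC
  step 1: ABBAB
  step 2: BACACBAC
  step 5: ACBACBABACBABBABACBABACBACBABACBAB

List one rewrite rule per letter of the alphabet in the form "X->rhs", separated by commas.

A->B, B->AC, C->AB

  step 1 ⇒ step 2: ABBAB ⇒ B·AC·AC·B·AC
    A ↦ B
    B ↦ AC
  step 0 ⇒ step 1: CAC ⇒ AB·B·AB
    C ↦ AB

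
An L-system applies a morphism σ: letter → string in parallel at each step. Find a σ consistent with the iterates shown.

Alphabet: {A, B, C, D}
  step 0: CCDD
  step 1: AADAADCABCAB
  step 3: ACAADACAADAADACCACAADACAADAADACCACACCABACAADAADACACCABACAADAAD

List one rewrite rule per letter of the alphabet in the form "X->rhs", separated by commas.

  step 0 ⇒ step 1: CCDD ⇒ AAD·AAD·CAB·CAB
    C ↦ AAD
    D ↦ CAB
    A ↦ AC  (constrained at step 1)
    B ↦ C  (constrained at step 1)

A->AC, B->C, C->AAD, D->CAB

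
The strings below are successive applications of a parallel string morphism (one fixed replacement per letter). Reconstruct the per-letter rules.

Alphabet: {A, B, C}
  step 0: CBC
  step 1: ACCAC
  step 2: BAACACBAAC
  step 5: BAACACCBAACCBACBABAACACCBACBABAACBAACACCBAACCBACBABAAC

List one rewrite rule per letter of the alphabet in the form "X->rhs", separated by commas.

  step 1 ⇒ step 2: ACCAC ⇒ BA·AC·AC·BA·AC
    A ↦ BA
    C ↦ AC
  step 0 ⇒ step 1: CBC ⇒ AC·C·AC
    B ↦ C

A->BA, B->C, C->AC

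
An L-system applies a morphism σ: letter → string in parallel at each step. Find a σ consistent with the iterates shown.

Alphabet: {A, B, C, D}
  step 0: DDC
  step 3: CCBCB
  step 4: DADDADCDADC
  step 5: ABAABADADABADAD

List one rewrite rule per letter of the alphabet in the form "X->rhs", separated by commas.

  step 4 ⇒ step 5: DADDADCDADC ⇒ A·B·A·A·B·A·DAD·A·B·A·DAD
    A ↦ B
    C ↦ DAD
    D ↦ A
  step 3 ⇒ step 4: CCBCB ⇒ DAD·DAD·C·DAD·C
    B ↦ C

A->B, B->C, C->DAD, D->A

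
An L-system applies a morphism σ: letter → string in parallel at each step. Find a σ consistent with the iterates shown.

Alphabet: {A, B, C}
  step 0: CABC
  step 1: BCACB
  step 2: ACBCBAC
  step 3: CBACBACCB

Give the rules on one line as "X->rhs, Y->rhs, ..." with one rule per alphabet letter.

  step 2 ⇒ step 3: ACBCBAC ⇒ C·B·AC·B·AC·C·B
    A ↦ C
    B ↦ AC
    C ↦ B

A->C, B->AC, C->B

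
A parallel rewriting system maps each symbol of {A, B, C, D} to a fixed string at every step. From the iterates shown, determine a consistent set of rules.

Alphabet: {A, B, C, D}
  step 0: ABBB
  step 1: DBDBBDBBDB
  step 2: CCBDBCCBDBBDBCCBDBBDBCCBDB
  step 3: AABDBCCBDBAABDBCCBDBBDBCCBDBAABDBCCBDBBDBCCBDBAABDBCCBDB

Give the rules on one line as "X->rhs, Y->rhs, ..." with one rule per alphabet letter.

  step 2 ⇒ step 3: CCBDBCCBDBBDBCCBDBBDBCCBDB ⇒ A·A·BDB·CC·BDB·A·A·BDB·CC·BDB·BDB·CC·BDB·A·A·BDB·CC·BDB·BDB·CC·BDB·A·A·BDB·CC·BDB
    B ↦ BDB
    C ↦ A
    D ↦ CC
  step 0 ⇒ step 1: ABBB ⇒ D·BDB·BDB·BDB
    A ↦ D

A->D, B->BDB, C->A, D->CC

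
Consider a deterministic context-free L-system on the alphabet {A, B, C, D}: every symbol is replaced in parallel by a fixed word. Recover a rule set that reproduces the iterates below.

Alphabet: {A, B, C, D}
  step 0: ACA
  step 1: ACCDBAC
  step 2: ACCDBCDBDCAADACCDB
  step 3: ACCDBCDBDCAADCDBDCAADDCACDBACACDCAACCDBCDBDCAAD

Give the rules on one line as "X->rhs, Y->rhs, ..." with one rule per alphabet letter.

A->AC, B->AD, C->CDB, D->DCA

  step 2 ⇒ step 3: ACCDBCDBDCAADACCDB ⇒ AC·CDB·CDB·DCA·AD·CDB·DCA·AD·DCA·CDB·AC·AC·DCA·AC·CDB·CDB·DCA·AD
    A ↦ AC
    B ↦ AD
    C ↦ CDB
    D ↦ DCA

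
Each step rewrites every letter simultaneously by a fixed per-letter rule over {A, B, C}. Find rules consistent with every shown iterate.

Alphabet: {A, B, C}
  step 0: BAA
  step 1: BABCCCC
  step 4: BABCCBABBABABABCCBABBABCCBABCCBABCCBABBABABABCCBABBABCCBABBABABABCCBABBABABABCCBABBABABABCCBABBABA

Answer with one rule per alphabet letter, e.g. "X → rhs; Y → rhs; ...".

A->CC, B->BAB, C->BA

  step 0 ⇒ step 1: BAA ⇒ BAB·CC·CC
    A ↦ CC
    B ↦ BAB
    C ↦ BA  (constrained at step 1)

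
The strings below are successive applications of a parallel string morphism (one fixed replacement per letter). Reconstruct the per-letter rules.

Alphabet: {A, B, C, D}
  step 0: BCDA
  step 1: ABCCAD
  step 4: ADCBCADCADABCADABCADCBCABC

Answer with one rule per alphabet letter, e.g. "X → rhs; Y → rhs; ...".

A->AD, B->A, C->BC, D->C

  step 0 ⇒ step 1: BCDA ⇒ A·BC·C·AD
    A ↦ AD
    B ↦ A
    C ↦ BC
    D ↦ C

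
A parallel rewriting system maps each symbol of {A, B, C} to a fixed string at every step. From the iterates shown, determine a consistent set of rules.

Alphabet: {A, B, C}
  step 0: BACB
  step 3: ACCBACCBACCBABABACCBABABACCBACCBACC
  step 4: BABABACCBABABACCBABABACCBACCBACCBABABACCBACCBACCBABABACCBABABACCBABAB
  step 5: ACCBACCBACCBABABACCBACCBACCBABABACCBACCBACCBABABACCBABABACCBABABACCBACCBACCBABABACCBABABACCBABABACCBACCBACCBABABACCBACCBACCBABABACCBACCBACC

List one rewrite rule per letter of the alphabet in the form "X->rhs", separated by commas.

  step 4 ⇒ step 5: BABABACCBABABACCBABABACCBACCBACCBABABACCBACCBACCBABABACCBABABACCBABAB ⇒ ACC·B·ACC·B·ACC·B·AB·AB·ACC·B·ACC·B·ACC·B·AB·AB·ACC·B·ACC·B·ACC·B·AB·AB·ACC·B·AB·AB·ACC·B·AB·AB·ACC·B·ACC·B·ACC·B·AB·AB·ACC·B·AB·AB·ACC·B·AB·AB·ACC·B·ACC·B·ACC·B·AB·AB·ACC·B·ACC·B·ACC·B·AB·AB·ACC·B·ACC·B·ACC
    A ↦ B
    B ↦ ACC
    C ↦ AB

A->B, B->ACC, C->AB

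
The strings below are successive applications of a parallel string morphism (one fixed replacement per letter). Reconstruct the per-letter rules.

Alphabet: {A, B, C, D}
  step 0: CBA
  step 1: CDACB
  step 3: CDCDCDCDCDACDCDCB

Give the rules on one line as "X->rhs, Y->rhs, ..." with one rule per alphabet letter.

A->CB, B->A, C->CD, D->CD

  step 0 ⇒ step 1: CBA ⇒ CD·A·CB
    A ↦ CB
    B ↦ A
    C ↦ CD
    D ↦ CD  (constrained at step 1)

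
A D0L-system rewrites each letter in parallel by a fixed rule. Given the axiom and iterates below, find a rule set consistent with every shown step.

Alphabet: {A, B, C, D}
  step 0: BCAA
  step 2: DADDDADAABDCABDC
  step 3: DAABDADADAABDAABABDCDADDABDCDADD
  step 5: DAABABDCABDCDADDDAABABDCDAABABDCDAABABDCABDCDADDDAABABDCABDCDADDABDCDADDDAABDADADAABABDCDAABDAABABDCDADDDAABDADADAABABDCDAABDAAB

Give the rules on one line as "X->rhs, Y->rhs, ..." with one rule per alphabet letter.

  step 2 ⇒ step 3: DADDDADAABDCABDC ⇒ DA·AB·DA·DA·DA·AB·DA·AB·AB·DC·DA·DD·AB·DC·DA·DD
    A ↦ AB
    B ↦ DC
    C ↦ DD
    D ↦ DA

A->AB, B->DC, C->DD, D->DA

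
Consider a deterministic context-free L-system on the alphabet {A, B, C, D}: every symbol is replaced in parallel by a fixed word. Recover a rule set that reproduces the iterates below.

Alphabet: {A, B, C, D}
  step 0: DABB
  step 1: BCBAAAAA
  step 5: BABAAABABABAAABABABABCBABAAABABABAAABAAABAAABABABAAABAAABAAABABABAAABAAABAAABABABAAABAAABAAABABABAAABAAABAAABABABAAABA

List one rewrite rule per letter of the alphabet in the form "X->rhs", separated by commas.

  step 0 ⇒ step 1: DABB ⇒ BC·BA·AA·AA
    A ↦ BA
    B ↦ AA
    D ↦ BC
    C ↦ D  (constrained at step 1)

A->BA, B->AA, C->D, D->BC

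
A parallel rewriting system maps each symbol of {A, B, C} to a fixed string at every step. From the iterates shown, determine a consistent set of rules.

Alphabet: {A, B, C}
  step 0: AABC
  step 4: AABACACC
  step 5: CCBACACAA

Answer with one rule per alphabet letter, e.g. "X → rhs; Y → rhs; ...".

A->C, B->BA, C->A

  step 4 ⇒ step 5: AABACACC ⇒ C·C·BA·C·A·C·A·A
    A ↦ C
    B ↦ BA
    C ↦ A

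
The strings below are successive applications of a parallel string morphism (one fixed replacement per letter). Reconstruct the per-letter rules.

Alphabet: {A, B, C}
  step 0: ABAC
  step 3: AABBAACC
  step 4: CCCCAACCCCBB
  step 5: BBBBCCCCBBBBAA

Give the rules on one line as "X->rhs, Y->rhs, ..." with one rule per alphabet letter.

A->CC, B->A, C->B

  step 4 ⇒ step 5: CCCCAACCCCBB ⇒ B·B·B·B·CC·CC·B·B·B·B·A·A
    A ↦ CC
    B ↦ A
    C ↦ B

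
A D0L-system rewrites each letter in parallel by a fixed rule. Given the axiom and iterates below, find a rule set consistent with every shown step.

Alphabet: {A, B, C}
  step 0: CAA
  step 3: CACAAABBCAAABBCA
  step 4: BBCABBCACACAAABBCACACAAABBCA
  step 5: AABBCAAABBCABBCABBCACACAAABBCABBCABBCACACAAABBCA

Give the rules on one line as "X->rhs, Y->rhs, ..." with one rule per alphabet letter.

  step 4 ⇒ step 5: BBCABBCACACAAABBCACACAAABBCA ⇒ A·A·BB·CA·A·A·BB·CA·BB·CA·BB·CA·CA·CA·A·A·BB·CA·BB·CA·BB·CA·CA·CA·A·A·BB·CA
    A ↦ CA
    B ↦ A
    C ↦ BB

A->CA, B->A, C->BB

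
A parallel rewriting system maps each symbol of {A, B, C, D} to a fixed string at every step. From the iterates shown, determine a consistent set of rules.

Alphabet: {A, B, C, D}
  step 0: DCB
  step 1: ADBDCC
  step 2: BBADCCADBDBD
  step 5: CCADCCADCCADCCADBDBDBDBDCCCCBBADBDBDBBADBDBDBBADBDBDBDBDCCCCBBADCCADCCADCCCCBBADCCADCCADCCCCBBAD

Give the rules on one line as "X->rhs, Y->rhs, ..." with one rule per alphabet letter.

A->BB, B->CC, C->BD, D->AD

  step 1 ⇒ step 2: ADBDCC ⇒ BB·AD·CC·AD·BD·BD
    A ↦ BB
    B ↦ CC
    C ↦ BD
    D ↦ AD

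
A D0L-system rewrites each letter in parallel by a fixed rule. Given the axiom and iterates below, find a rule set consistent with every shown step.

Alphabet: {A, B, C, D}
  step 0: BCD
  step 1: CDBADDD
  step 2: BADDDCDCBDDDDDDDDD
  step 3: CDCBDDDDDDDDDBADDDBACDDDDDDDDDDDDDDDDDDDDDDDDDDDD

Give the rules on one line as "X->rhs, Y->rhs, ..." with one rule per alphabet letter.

A->CB, B->CD, C->BA, D->DDD

  step 2 ⇒ step 3: BADDDCDCBDDDDDDDDD ⇒ CD·CB·DDD·DDD·DDD·BA·DDD·BA·CD·DDD·DDD·DDD·DDD·DDD·DDD·DDD·DDD·DDD
    A ↦ CB
    B ↦ CD
    C ↦ BA
    D ↦ DDD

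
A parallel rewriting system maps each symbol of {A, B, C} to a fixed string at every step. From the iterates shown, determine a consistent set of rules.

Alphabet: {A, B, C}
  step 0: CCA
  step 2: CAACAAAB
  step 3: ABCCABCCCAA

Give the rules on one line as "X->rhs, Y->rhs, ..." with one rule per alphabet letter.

A->C, B->AA, C->AB

  step 2 ⇒ step 3: CAACAAAB ⇒ AB·C·C·AB·C·C·C·AA
    A ↦ C
    B ↦ AA
    C ↦ AB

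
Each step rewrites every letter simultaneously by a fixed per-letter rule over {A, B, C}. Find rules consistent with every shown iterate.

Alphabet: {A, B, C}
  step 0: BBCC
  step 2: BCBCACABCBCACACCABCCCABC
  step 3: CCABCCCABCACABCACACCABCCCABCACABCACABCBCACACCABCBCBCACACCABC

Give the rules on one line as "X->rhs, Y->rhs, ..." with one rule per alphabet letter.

  step 2 ⇒ step 3: BCBCACABCBCACACCABCCCABC ⇒ CCA·BC·CCA·BC·ACA·BC·ACA·CCA·BC·CCA·BC·ACA·BC·ACA·BC·BC·ACA·CCA·BC·BC·BC·ACA·CCA·BC
    A ↦ ACA
    B ↦ CCA
    C ↦ BC

A->ACA, B->CCA, C->BC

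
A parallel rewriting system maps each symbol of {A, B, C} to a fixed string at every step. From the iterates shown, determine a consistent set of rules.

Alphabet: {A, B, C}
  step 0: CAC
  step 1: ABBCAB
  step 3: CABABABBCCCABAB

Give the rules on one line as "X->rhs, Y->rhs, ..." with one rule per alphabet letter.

  step 0 ⇒ step 1: CAC ⇒ AB·BC·AB
    A ↦ BC
    C ↦ AB
    B ↦ C  (constrained at step 1)

A->BC, B->C, C->AB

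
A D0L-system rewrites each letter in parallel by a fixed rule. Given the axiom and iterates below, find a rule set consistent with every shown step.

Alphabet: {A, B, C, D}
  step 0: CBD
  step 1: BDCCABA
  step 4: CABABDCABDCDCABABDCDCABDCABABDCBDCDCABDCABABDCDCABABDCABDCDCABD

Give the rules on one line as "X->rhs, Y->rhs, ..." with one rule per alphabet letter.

A->D, B->CAB, C->BDC, D->A

  step 0 ⇒ step 1: CBD ⇒ BDC·CAB·A
    B ↦ CAB
    C ↦ BDC
    D ↦ A
    A ↦ D  (constrained at step 1)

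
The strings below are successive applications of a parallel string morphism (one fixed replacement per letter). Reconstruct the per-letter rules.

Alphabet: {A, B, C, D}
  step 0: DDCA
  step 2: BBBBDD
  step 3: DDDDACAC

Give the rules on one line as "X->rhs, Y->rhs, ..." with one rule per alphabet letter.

  step 2 ⇒ step 3: BBBBDD ⇒ D·D·D·D·AC·AC
    B ↦ D
    D ↦ AC
    A ↦ B  (constrained at step 0)
    C ↦ B  (constrained at step 0)

A->B, B->D, C->B, D->AC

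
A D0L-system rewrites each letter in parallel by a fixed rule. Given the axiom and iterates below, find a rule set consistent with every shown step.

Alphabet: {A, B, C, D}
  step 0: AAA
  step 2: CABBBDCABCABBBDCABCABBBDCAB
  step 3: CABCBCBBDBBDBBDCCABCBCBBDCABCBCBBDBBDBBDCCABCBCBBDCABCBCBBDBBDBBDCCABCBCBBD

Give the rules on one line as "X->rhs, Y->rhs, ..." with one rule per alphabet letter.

  step 2 ⇒ step 3: CABBBDCABCABBBDCABCABBBDCAB ⇒ CAB·CBC·BBD·BBD·BBD·C·CAB·CBC·BBD·CAB·CBC·BBD·BBD·BBD·C·CAB·CBC·BBD·CAB·CBC·BBD·BBD·BBD·C·CAB·CBC·BBD
    A ↦ CBC
    B ↦ BBD
    C ↦ CAB
    D ↦ C

A->CBC, B->BBD, C->CAB, D->C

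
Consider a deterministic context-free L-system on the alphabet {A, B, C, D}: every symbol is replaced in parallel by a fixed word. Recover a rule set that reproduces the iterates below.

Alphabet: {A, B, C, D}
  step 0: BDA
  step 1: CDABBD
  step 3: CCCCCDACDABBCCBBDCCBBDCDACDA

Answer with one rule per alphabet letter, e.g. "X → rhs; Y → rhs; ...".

A->D, B->CDA, C->CC, D->BB

  step 0 ⇒ step 1: BDA ⇒ CDA·BB·D
    A ↦ D
    B ↦ CDA
    D ↦ BB
    C ↦ CC  (constrained at step 1)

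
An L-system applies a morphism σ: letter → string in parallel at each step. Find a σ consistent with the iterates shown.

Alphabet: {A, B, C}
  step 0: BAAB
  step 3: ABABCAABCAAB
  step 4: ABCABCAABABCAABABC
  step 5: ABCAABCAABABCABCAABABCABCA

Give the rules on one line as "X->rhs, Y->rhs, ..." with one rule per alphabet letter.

A->AB, B->C, C->A

  step 4 ⇒ step 5: ABCABCAABABCAABABC ⇒ AB·C·A·AB·C·A·AB·AB·C·AB·C·A·AB·AB·C·AB·C·A
    A ↦ AB
    B ↦ C
    C ↦ A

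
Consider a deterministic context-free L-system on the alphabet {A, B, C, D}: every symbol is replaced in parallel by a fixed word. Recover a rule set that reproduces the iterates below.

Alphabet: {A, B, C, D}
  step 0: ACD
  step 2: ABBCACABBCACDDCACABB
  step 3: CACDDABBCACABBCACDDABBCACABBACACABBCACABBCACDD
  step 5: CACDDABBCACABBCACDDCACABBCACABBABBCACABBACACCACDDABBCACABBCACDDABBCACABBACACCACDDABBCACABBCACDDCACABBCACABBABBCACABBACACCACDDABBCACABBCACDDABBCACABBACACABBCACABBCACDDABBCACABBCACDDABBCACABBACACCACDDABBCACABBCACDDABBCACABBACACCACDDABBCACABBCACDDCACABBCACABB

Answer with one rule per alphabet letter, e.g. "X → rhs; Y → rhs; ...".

A->CAC, B->D, C->ABB, D->AC

  step 2 ⇒ step 3: ABBCACABBCACDDCACABB ⇒ CAC·D·D·ABB·CAC·ABB·CAC·D·D·ABB·CAC·ABB·AC·AC·ABB·CAC·ABB·CAC·D·D
    A ↦ CAC
    B ↦ D
    C ↦ ABB
    D ↦ AC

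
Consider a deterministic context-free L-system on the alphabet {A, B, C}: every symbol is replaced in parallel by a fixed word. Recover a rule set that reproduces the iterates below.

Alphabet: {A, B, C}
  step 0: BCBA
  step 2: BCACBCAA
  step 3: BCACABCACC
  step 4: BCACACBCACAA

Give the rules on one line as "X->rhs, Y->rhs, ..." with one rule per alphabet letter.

  step 3 ⇒ step 4: BCACABCACC ⇒ BC·A·C·A·C·BC·A·C·A·A
    A ↦ C
    B ↦ BC
    C ↦ A

A->C, B->BC, C->A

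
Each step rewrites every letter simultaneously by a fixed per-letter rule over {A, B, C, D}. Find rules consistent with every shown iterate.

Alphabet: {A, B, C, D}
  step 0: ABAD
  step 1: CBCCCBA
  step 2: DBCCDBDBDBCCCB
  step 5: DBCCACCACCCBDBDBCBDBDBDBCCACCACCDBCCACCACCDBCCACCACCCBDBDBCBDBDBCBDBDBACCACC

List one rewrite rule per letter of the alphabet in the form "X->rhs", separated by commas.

A->CB, B->CC, C->DB, D->A

  step 1 ⇒ step 2: CBCCCBA ⇒ DB·CC·DB·DB·DB·CC·CB
    A ↦ CB
    B ↦ CC
    C ↦ DB
  step 0 ⇒ step 1: ABAD ⇒ CB·CC·CB·A
    D ↦ A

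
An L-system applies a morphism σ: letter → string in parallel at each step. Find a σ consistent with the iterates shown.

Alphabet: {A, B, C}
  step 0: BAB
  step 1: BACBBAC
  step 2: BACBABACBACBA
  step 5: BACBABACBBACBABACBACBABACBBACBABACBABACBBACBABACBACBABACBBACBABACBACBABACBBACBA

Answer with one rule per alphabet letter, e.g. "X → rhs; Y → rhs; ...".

  step 1 ⇒ step 2: BACBBAC ⇒ BAC·B·A·BAC·BAC·B·A
    A ↦ B
    B ↦ BAC
    C ↦ A

A->B, B->BAC, C->A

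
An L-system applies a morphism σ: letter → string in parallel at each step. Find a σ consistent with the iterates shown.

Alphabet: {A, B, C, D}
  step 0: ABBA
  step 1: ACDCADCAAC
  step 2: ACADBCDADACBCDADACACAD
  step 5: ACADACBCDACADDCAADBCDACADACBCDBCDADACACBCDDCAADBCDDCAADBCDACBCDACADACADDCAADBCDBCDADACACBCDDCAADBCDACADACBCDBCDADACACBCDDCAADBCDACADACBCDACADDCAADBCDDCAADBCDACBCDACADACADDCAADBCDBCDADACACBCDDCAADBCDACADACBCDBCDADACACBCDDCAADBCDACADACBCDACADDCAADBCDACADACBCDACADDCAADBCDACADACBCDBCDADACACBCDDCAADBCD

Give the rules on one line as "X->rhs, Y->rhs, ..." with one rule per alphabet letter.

  step 1 ⇒ step 2: ACDCADCAAC ⇒ AC·AD·BCD·AD·AC·BCD·AD·AC·AC·AD
    A ↦ AC
    C ↦ AD
    D ↦ BCD
  step 0 ⇒ step 1: ABBA ⇒ AC·DCA·DCA·AC
    B ↦ DCA

A->AC, B->DCA, C->AD, D->BCD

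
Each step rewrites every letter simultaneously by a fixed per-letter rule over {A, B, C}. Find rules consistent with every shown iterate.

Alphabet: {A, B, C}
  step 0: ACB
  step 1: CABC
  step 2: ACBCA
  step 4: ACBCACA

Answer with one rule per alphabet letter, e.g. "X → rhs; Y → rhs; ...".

  step 1 ⇒ step 2: CABC ⇒ A·C·BC·A
    A ↦ C
    B ↦ BC
    C ↦ A

A->C, B->BC, C->A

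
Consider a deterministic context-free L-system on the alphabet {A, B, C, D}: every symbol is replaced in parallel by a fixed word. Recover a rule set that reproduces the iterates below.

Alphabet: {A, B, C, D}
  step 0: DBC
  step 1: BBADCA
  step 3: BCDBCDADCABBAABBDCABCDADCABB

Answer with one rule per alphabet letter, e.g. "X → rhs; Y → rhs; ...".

A->BCD, B->A, C->DCA, D->BB

  step 0 ⇒ step 1: DBC ⇒ BB·A·DCA
    B ↦ A
    C ↦ DCA
    D ↦ BB
    A ↦ BCD  (constrained at step 1)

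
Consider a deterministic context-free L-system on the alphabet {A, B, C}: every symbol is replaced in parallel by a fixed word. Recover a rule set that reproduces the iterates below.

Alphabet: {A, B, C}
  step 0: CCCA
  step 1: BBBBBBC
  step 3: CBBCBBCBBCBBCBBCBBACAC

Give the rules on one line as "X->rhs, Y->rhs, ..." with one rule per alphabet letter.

A->C, B->AC, C->BB

  step 0 ⇒ step 1: CCCA ⇒ BB·BB·BB·C
    A ↦ C
    C ↦ BB
    B ↦ AC  (constrained at step 1)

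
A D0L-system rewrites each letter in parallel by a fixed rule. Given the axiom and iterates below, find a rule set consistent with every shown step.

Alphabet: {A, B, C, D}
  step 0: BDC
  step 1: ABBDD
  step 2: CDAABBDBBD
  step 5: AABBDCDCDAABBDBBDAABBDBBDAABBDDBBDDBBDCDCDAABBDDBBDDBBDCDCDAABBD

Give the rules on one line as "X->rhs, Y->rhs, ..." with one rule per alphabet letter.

  step 1 ⇒ step 2: ABBDD ⇒ CD·A·A·BBD·BBD
    A ↦ CD
    B ↦ A
    D ↦ BBD
  step 0 ⇒ step 1: BDC ⇒ A·BBD·D
    C ↦ D

A->CD, B->A, C->D, D->BBD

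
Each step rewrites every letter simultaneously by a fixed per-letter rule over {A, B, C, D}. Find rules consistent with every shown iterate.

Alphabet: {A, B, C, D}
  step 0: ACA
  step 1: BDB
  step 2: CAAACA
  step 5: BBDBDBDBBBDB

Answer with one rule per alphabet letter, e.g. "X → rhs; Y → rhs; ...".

  step 1 ⇒ step 2: BDB ⇒ CA·AA·CA
    B ↦ CA
    D ↦ AA
  step 0 ⇒ step 1: ACA ⇒ B·D·B
    A ↦ B
  step 0 ⇒ step 1: ACA ⇒ B·D·B
    C ↦ D

A->B, B->CA, C->D, D->AA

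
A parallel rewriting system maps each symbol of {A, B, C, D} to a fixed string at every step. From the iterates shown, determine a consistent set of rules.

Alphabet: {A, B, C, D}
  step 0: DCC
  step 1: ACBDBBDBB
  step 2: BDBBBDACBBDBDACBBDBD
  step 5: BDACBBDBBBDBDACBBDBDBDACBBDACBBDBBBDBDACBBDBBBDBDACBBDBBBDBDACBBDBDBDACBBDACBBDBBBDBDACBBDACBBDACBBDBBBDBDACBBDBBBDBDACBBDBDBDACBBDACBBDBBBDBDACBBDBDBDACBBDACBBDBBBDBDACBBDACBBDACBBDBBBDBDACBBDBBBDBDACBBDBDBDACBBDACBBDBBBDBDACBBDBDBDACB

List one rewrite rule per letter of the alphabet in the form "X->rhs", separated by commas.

A->B, B->BD, C->DBB, D->ACB

  step 1 ⇒ step 2: ACBDBBDBB ⇒ B·DBB·BD·ACB·BD·BD·ACB·BD·BD
    A ↦ B
    B ↦ BD
    C ↦ DBB
    D ↦ ACB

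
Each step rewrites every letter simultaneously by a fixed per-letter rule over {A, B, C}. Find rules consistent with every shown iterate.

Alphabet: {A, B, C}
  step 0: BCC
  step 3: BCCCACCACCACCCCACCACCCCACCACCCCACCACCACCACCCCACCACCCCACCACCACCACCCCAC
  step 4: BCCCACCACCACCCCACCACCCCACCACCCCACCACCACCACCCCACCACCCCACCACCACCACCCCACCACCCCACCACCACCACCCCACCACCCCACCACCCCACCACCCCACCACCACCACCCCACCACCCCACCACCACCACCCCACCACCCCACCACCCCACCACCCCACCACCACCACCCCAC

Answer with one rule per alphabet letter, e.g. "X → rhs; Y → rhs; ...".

A->CC, B->BCC, C->CAC

  step 3 ⇒ step 4: BCCCACCACCACCCCACCACCCCACCACCCCACCACCACCACCCCACCACCCCACCACCACCACCCCAC ⇒ BCC·CAC·CAC·CAC·CC·CAC·CAC·CC·CAC·CAC·CC·CAC·CAC·CAC·CAC·CC·CAC·CAC·CC·CAC·CAC·CAC·CAC·CC·CAC·CAC·CC·CAC·CAC·CAC·CAC·CC·CAC·CAC·CC·CAC·CAC·CC·CAC·CAC·CC·CAC·CAC·CAC·CAC·CC·CAC·CAC·CC·CAC·CAC·CAC·CAC·CC·CAC·CAC·CC·CAC·CAC·CC·CAC·CAC·CC·CAC·CAC·CAC·CAC·CC·CAC
    A ↦ CC
    B ↦ BCC
    C ↦ CAC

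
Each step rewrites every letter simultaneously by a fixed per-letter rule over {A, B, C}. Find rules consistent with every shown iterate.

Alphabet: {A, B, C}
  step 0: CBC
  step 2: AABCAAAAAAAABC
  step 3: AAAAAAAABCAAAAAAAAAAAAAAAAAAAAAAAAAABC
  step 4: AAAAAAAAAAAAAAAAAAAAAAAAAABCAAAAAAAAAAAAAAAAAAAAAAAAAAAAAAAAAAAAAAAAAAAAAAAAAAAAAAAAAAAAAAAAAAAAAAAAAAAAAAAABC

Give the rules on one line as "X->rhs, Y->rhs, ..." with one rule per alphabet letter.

A->AAA, B->AA, C->BC

  step 3 ⇒ step 4: AAAAAAAABCAAAAAAAAAAAAAAAAAAAAAAAAAABC ⇒ AAA·AAA·AAA·AAA·AAA·AAA·AAA·AAA·AA·BC·AAA·AAA·AAA·AAA·AAA·AAA·AAA·AAA·AAA·AAA·AAA·AAA·AAA·AAA·AAA·AAA·AAA·AAA·AAA·AAA·AAA·AAA·AAA·AAA·AAA·AAA·AA·BC
    A ↦ AAA
    B ↦ AA
    C ↦ BC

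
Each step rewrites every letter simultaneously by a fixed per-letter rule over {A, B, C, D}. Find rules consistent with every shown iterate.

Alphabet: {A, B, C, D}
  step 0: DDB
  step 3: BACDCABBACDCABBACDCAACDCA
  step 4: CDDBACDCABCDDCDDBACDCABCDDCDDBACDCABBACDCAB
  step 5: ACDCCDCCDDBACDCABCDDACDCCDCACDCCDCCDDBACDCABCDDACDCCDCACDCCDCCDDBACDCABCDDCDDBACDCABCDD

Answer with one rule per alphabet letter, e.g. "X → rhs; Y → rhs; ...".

  step 4 ⇒ step 5: CDDBACDCABCDDCDDBACDCABCDDCDDBACDCABBACDCAB ⇒ A·CDC·CDC·CDD·B·A·CDC·A·B·CDD·A·CDC·CDC·A·CDC·CDC·CDD·B·A·CDC·A·B·CDD·A·CDC·CDC·A·CDC·CDC·CDD·B·A·CDC·A·B·CDD·CDD·B·A·CDC·A·B·CDD
    A ↦ B
    B ↦ CDD
    C ↦ A
    D ↦ CDC

A->B, B->CDD, C->A, D->CDC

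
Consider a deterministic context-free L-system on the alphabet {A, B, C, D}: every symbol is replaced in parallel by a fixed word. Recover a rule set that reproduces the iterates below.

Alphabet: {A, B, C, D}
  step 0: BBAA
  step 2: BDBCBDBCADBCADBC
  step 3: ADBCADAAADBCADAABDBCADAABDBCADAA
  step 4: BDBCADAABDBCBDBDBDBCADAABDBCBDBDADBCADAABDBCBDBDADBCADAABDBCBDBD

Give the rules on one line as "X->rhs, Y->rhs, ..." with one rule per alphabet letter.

A->BD, B->AD, C->AA, D->BC

  step 3 ⇒ step 4: ADBCADAAADBCADAABDBCADAABDBCADAA ⇒ BD·BC·AD·AA·BD·BC·BD·BD·BD·BC·AD·AA·BD·BC·BD·BD·AD·BC·AD·AA·BD·BC·BD·BD·AD·BC·AD·AA·BD·BC·BD·BD
    A ↦ BD
    B ↦ AD
    C ↦ AA
    D ↦ BC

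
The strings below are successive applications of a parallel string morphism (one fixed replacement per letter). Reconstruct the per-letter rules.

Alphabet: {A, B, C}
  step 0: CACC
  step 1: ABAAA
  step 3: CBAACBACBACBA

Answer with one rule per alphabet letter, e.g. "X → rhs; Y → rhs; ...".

A->BA, B->C, C->A

  step 0 ⇒ step 1: CACC ⇒ A·BA·A·A
    A ↦ BA
    C ↦ A
    B ↦ C  (constrained at step 1)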